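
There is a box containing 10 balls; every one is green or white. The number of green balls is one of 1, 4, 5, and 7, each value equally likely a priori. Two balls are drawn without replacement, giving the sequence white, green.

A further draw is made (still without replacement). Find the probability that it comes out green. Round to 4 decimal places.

The likelihood of the observed sequence under each hypothesis: P(data | r = 1) = (9/10)(1/9) = 1/10; P(data | r = 4) = (6/10)(4/9) = 4/15; P(data | r = 5) = (5/10)(5/9) = 5/18; P(data | r = 7) = (3/10)(7/9) = 7/30.
The prior-weighted likelihoods are 1/4 · 1/10 = 1/40, 1/4 · 4/15 = 1/15, 1/4 · 5/18 = 5/72, 1/4 · 7/30 = 7/120; with total 79/360.
The posterior is then P(r = 1 | data) = 9/79, P(r = 4 | data) = 24/79, P(r = 5 | data) = 25/79, P(r = 7 | data) = 21/79.
The predictive probability is P(green next | data) = (0)(9/79) + (3/8)(24/79) + (1/2)(25/79) + (3/4)(21/79) = 149/316.

0.4715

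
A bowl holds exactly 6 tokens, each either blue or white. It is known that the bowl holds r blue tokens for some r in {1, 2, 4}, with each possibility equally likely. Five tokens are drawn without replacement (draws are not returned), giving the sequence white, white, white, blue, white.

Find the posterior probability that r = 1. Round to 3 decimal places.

Under each hypothesis, the probability of the observed sequence is: P(data | r = 1) = (5/6)(4/5)(3/4)(1/3)(2/2) = 1/6; P(data | r = 2) = (4/6)(3/5)(2/4)(2/3)(1/2) = 1/15; P(data | r = 4) = (2/6)(1/5)(0/4) = 0.
The prior-weighted likelihoods are 1/3 · 1/6 = 1/18, 1/3 · 1/15 = 1/45, 1/3 · 0 = 0; with total 7/90.
By Bayes' rule, P(r = 1 | data) = (1/18) / (7/90) = 5/7.

0.714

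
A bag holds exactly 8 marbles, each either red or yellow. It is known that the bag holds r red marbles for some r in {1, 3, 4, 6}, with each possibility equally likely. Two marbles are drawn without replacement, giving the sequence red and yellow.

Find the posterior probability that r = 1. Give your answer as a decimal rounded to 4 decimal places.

The likelihood of the observed sequence under each hypothesis: P(data | r = 1) = (1/8)(7/7) = 1/8; P(data | r = 3) = (3/8)(5/7) = 15/56; P(data | r = 4) = (4/8)(4/7) = 2/7; P(data | r = 6) = (6/8)(2/7) = 3/14.
Weighting by the prior gives 1/4 · 1/8 = 1/32, 1/4 · 15/56 = 15/224, 1/4 · 2/7 = 1/14, 1/4 · 3/14 = 3/56; these sum to 25/112.
So P(r = 1 | data) = (1/32) / (25/112) = 7/50.

0.1400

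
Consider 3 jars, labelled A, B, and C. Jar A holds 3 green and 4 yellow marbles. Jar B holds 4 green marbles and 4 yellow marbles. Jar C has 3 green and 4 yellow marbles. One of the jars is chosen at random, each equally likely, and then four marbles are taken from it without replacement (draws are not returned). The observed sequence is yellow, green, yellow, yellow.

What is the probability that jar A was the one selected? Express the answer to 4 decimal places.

Under each hypothesis, the probability of the observed sequence is: P(data | jar A) = (4/7)(3/6)(3/5)(2/4) = 3/35; P(data | jar B) = (4/8)(4/7)(3/6)(2/5) = 2/35; P(data | jar C) = (4/7)(3/6)(3/5)(2/4) = 3/35.
The prior-weighted likelihoods are 1/3 · 3/35 = 1/35, 1/3 · 2/35 = 2/105, 1/3 · 3/35 = 1/35; these sum to 8/105.
So P(jar A | data) = (1/35) / (8/105) = 3/8.

0.3750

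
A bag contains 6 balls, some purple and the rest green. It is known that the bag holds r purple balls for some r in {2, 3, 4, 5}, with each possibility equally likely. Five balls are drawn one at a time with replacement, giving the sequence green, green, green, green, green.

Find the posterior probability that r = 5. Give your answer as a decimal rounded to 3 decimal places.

0.001

Compute the likelihood of the observed sequence for each case: P(data | r = 2) = (4/6)(4/6)(4/6)(4/6)(4/6) = 0.13169; P(data | r = 3) = (3/6)(3/6)(3/6)(3/6)(3/6) = 0.03125; P(data | r = 4) = (2/6)(2/6)(2/6)(2/6)(2/6) = 0.0041152; P(data | r = 5) = (1/6)(1/6)(1/6)(1/6)(1/6) = 0.0001286.
Multiplying each by its prior: 1/4 · 0.13169 = 0.032922, 1/4 · 0.03125 = 0.0078125, 1/4 · 0.0041152 = 0.0010288, 1/4 · 0.0001286 = 3.215e-05; summing to 0.041795.
Hence P(r = 5 | data) = (3.215e-05) / (0.041795) = 0.00076923.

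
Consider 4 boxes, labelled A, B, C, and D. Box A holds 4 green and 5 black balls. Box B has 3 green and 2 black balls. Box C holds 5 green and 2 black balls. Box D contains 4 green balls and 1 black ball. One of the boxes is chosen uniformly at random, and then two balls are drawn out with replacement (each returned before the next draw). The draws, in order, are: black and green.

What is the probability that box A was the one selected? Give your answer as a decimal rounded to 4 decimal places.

0.2901

The likelihood of the observed sequence under each hypothesis: P(data | box A) = (5/9)(4/9) = 0.24691; P(data | box B) = (2/5)(3/5) = 0.24; P(data | box C) = (2/7)(5/7) = 0.20408; P(data | box D) = (1/5)(4/5) = 0.16.
The prior-weighted likelihoods are 1/4 · 0.24691 = 0.061728, 1/4 · 0.24 = 0.06, 1/4 · 0.20408 = 0.05102, 1/4 · 0.16 = 0.04; with total 0.21275.
Therefore the posterior P(box A | data) = (0.061728) / (0.21275) = 0.29015.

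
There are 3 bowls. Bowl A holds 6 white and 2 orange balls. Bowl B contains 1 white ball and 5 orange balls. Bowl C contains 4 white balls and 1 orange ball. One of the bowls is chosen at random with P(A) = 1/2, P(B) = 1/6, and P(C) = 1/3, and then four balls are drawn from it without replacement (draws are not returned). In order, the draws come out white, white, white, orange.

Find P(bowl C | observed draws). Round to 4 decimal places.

0.4828

The likelihood of the observed sequence under each hypothesis: P(data | bowl A) = (6/8)(5/7)(4/6)(2/5) = 1/7; P(data | bowl B) = (1/6)(0/5) = 0; P(data | bowl C) = (4/5)(3/4)(2/3)(1/2) = 1/5.
Weighting by the prior gives 1/2 · 1/7 = 1/14, 1/6 · 0 = 0, 1/3 · 1/5 = 1/15; these sum to 29/210.
So P(bowl C | data) = (1/15) / (29/210) = 14/29.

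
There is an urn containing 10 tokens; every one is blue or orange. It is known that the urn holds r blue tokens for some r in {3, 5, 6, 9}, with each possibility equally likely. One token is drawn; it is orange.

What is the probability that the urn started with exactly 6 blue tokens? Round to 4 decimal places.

0.2353

For each hypothesis, P(data | H) works out to: P(data | r = 3) = (7/10) = 7/10; P(data | r = 5) = (5/10) = 1/2; P(data | r = 6) = (4/10) = 2/5; P(data | r = 9) = (1/10) = 1/10.
Multiplying each by its prior: 1/4 · 7/10 = 7/40, 1/4 · 1/2 = 1/8, 1/4 · 2/5 = 1/10, 1/4 · 1/10 = 1/40; these sum to 17/40.
Therefore the posterior P(r = 6 | data) = (1/10) / (17/40) = 4/17.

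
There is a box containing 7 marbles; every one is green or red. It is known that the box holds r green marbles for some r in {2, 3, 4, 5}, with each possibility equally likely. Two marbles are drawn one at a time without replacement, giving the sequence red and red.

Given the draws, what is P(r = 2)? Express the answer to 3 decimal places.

0.500

Compute the likelihood of the observed sequence for each case: P(data | r = 2) = (5/7)(4/6) = 10/21; P(data | r = 3) = (4/7)(3/6) = 2/7; P(data | r = 4) = (3/7)(2/6) = 1/7; P(data | r = 5) = (2/7)(1/6) = 1/21.
Weighting by the prior gives 1/4 · 10/21 = 5/42, 1/4 · 2/7 = 1/14, 1/4 · 1/7 = 1/28, 1/4 · 1/21 = 1/84; these sum to 5/21.
Therefore the posterior P(r = 2 | data) = (5/42) / (5/21) = 1/2.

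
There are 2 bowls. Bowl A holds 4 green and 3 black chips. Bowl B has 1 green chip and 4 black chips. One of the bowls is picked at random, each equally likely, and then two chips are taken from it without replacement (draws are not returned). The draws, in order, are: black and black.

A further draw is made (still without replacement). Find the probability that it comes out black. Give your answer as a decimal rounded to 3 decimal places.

For each hypothesis, P(data | H) works out to: P(data | bowl A) = (3/7)(2/6) = 1/7; P(data | bowl B) = (4/5)(3/4) = 3/5.
Weighting by the prior gives 1/2 · 1/7 = 1/14, 1/2 · 3/5 = 3/10; these sum to 13/35.
The posterior is then P(bowl A | data) = 5/26, P(bowl B | data) = 21/26.
So P(black next | data) = Σ P(black next | H) P(H | data) = (1/5)(5/26) + (2/3)(21/26) = 15/26.

0.577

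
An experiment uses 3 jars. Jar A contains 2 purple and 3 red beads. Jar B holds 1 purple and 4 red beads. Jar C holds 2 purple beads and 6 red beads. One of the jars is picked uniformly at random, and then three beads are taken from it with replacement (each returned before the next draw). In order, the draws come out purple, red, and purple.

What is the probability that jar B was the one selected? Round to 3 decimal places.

0.183

The likelihood of the observed sequence under each hypothesis: P(data | jar A) = (2/5)(3/5)(2/5) = 0.096; P(data | jar B) = (1/5)(4/5)(1/5) = 0.032; P(data | jar C) = (2/8)(6/8)(2/8) = 0.046875.
The prior-weighted likelihoods are 1/3 · 0.096 = 0.032, 1/3 · 0.032 = 0.010667, 1/3 · 0.046875 = 0.015625; summing to 0.058292.
Hence P(jar B | data) = (0.010667) / (0.058292) = 0.18299.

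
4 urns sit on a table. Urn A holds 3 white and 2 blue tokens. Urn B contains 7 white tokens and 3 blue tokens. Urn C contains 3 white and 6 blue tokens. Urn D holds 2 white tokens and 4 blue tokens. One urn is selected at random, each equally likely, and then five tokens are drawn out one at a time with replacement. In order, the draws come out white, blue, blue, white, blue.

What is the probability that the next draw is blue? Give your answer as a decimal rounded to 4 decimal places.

For each hypothesis, P(data | H) works out to: P(data | urn A) = (3/5)(2/5)(2/5)(3/5)(2/5) = 0.02304; P(data | urn B) = (7/10)(3/10)(3/10)(7/10)(3/10) = 0.01323; P(data | urn C) = (3/9)(6/9)(6/9)(3/9)(6/9) = 0.032922; P(data | urn D) = (2/6)(4/6)(4/6)(2/6)(4/6) = 0.032922.
Multiplying each by its prior: 1/4 · 0.02304 = 0.00576, 1/4 · 0.01323 = 0.0033075, 1/4 · 0.032922 = 0.0082305, 1/4 · 0.032922 = 0.0082305; with total 0.025528.
Dividing through by the total gives posterior P(urn A | data) = 0.22563, P(urn B | data) = 0.12956, P(urn C | data) = 0.3224, P(urn D | data) = 0.3224.
So P(blue next | data) = Σ P(blue next | H) P(H | data) = (2/5)(0.22563) + (3/10)(0.12956) + (2/3)(0.3224) + (2/3)(0.3224) = 0.55899.

0.5590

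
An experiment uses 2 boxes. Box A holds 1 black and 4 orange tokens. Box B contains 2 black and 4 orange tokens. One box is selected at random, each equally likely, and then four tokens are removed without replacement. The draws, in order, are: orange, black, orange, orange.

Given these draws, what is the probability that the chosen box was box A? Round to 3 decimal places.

Under each hypothesis, the probability of the observed sequence is: P(data | box A) = (4/5)(1/4)(3/3)(2/2) = 1/5; P(data | box B) = (4/6)(2/5)(3/4)(2/3) = 2/15.
The prior-weighted likelihoods are 1/2 · 1/5 = 1/10, 1/2 · 2/15 = 1/15; summing to 1/6.
By Bayes' rule, P(box A | data) = (1/10) / (1/6) = 3/5.

0.600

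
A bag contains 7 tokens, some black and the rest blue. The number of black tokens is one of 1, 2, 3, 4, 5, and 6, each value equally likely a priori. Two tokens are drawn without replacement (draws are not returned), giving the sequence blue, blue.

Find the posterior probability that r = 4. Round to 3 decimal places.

Compute the likelihood of the observed sequence for each case: P(data | r = 1) = (6/7)(5/6) = 5/7; P(data | r = 2) = (5/7)(4/6) = 10/21; P(data | r = 3) = (4/7)(3/6) = 2/7; P(data | r = 4) = (3/7)(2/6) = 1/7; P(data | r = 5) = (2/7)(1/6) = 1/21; P(data | r = 6) = (1/7)(0/6) = 0.
Weighting by the prior gives 1/6 · 5/7 = 5/42, 1/6 · 10/21 = 5/63, 1/6 · 2/7 = 1/21, 1/6 · 1/7 = 1/42, 1/6 · 1/21 = 1/126, 1/6 · 0 = 0; summing to 5/18.
Hence P(r = 4 | data) = (1/42) / (5/18) = 3/35.

0.086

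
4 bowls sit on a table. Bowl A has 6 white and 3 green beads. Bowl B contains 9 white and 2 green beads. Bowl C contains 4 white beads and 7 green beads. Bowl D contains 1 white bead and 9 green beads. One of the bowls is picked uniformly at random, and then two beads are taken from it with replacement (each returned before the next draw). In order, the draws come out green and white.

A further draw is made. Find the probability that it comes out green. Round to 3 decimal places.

0.476

Under each hypothesis, the probability of the observed sequence is: P(data | bowl A) = (3/9)(6/9) = 0.22222; P(data | bowl B) = (2/11)(9/11) = 0.14876; P(data | bowl C) = (7/11)(4/11) = 0.2314; P(data | bowl D) = (9/10)(1/10) = 0.09.
The prior-weighted likelihoods are 1/4 · 0.22222 = 0.055556, 1/4 · 0.14876 = 0.03719, 1/4 · 0.2314 = 0.057851, 1/4 · 0.09 = 0.0225; summing to 0.1731.
Dividing through by the total gives posterior P(bowl A | data) = 0.32095, P(bowl B | data) = 0.21485, P(bowl C | data) = 0.33421, P(bowl D | data) = 0.12999.
Averaging over the posterior, P(green next | data) = (1/3)(0.32095) + (2/11)(0.21485) + (7/11)(0.33421) + (9/10)(0.12999) = 0.47571.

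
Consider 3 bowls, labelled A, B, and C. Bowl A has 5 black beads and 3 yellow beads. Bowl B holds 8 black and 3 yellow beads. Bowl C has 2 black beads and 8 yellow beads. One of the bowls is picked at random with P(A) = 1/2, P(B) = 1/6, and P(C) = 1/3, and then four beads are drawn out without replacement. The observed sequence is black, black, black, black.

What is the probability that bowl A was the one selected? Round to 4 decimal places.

0.5025

The likelihood of the observed sequence under each hypothesis: P(data | bowl A) = (5/8)(4/7)(3/6)(2/5) = 0.071429; P(data | bowl B) = (8/11)(7/10)(6/9)(5/8) = 0.21212; P(data | bowl C) = (2/10)(1/9)(0/8) = 0.
The prior-weighted likelihoods are 1/2 · 0.071429 = 0.035714, 1/6 · 0.21212 = 0.035354, 1/3 · 0 = 0; summing to 0.071068.
By Bayes' rule, P(bowl A | data) = (0.035714) / (0.071068) = 0.50254.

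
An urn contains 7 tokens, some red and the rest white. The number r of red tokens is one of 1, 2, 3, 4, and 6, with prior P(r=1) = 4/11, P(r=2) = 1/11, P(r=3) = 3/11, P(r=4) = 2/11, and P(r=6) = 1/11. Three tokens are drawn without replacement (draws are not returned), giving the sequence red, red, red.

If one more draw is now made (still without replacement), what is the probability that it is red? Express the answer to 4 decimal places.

0.5484

Under each hypothesis, the probability of the observed sequence is: P(data | r = 1) = (1/7)(0/6) = 0; P(data | r = 2) = (2/7)(1/6)(0/5) = 0; P(data | r = 3) = (3/7)(2/6)(1/5) = 1/35; P(data | r = 4) = (4/7)(3/6)(2/5) = 4/35; P(data | r = 6) = (6/7)(5/6)(4/5) = 4/7.
The prior-weighted likelihoods are 4/11 · 0 = 0, 1/11 · 0 = 0, 3/11 · 1/35 = 3/385, 2/11 · 4/35 = 8/385, 1/11 · 4/7 = 4/77; these sum to 31/385.
The posterior is then P(r = 1 | data) = 0, P(r = 2 | data) = 0, P(r = 3 | data) = 3/31, P(r = 4 | data) = 8/31, P(r = 6 | data) = 20/31.
Averaging over the posterior, P(red next | data) = (0)(3/31) + (1/4)(8/31) + (3/4)(20/31) = 17/31.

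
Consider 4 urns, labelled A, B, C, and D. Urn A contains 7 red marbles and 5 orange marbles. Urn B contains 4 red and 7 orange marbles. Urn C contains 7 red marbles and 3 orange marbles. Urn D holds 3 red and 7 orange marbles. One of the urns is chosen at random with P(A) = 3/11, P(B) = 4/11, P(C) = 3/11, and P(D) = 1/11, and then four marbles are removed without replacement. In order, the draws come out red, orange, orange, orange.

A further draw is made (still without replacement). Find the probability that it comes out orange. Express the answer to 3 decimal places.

0.518

The likelihood of the observed sequence under each hypothesis: P(data | urn A) = (7/12)(5/11)(4/10)(3/9) = 0.035354; P(data | urn B) = (4/11)(7/10)(6/9)(5/8) = 0.10606; P(data | urn C) = (7/10)(3/9)(2/8)(1/7) = 0.0083333; P(data | urn D) = (3/10)(7/9)(6/8)(5/7) = 0.125.
The prior-weighted likelihoods are 3/11 · 0.035354 = 0.0096419, 4/11 · 0.10606 = 0.038567, 3/11 · 0.0083333 = 0.0022727, 1/11 · 0.125 = 0.011364; these sum to 0.061846.
Dividing through by the total gives posterior P(urn A | data) = 0.1559, P(urn B | data) = 0.62361, P(urn C | data) = 0.036748, P(urn D | data) = 0.18374.
Averaging over the posterior, P(orange next | data) = (1/4)(0.1559) + (4/7)(0.62361) + (0)(0.036748) + (2/3)(0.18374) = 0.51782.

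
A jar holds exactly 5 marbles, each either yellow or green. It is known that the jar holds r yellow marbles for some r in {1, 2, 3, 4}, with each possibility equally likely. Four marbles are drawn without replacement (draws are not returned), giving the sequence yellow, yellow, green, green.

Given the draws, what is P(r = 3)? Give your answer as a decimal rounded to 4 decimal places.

Under each hypothesis, the probability of the observed sequence is: P(data | r = 1) = (1/5)(0/4) = 0; P(data | r = 2) = (2/5)(1/4)(3/3)(2/2) = 1/10; P(data | r = 3) = (3/5)(2/4)(2/3)(1/2) = 1/10; P(data | r = 4) = (4/5)(3/4)(1/3)(0/2) = 0.
The prior-weighted likelihoods are 1/4 · 0 = 0, 1/4 · 1/10 = 1/40, 1/4 · 1/10 = 1/40, 1/4 · 0 = 0; these sum to 1/20.
So P(r = 3 | data) = (1/40) / (1/20) = 1/2.

0.5000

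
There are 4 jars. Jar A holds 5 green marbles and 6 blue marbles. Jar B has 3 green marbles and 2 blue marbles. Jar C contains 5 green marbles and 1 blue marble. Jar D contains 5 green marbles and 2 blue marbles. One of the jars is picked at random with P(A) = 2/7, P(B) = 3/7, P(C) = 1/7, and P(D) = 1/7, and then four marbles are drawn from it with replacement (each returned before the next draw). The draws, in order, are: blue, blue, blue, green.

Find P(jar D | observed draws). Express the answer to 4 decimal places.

For each hypothesis, P(data | H) works out to: P(data | jar A) = (6/11)(6/11)(6/11)(5/11) = 0.073765; P(data | jar B) = (2/5)(2/5)(2/5)(3/5) = 0.0384; P(data | jar C) = (1/6)(1/6)(1/6)(5/6) = 0.003858; P(data | jar D) = (2/7)(2/7)(2/7)(5/7) = 0.01666.
Weighting by the prior gives 2/7 · 0.073765 = 0.021076, 3/7 · 0.0384 = 0.016457, 1/7 · 0.003858 = 0.00055115, 1/7 · 0.01666 = 0.00238; summing to 0.040464.
Therefore the posterior P(jar D | data) = (0.00238) / (0.040464) = 0.058817.

0.0588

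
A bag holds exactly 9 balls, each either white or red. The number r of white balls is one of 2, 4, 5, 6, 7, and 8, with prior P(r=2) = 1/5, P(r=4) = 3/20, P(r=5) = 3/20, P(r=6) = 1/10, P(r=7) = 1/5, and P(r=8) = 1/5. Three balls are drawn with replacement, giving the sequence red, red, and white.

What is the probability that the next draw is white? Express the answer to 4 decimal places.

For each hypothesis, P(data | H) works out to: P(data | r = 2) = (7/9)(7/9)(2/9) = 0.13443; P(data | r = 4) = (5/9)(5/9)(4/9) = 0.13717; P(data | r = 5) = (4/9)(4/9)(5/9) = 0.10974; P(data | r = 6) = (3/9)(3/9)(6/9) = 0.074074; P(data | r = 7) = (2/9)(2/9)(7/9) = 0.038409; P(data | r = 8) = (1/9)(1/9)(8/9) = 0.010974.
Weighting by the prior gives 1/5 · 0.13443 = 0.026886, 3/20 · 0.13717 = 0.020576, 3/20 · 0.10974 = 0.016461, 1/10 · 0.074074 = 0.0074074, 1/5 · 0.038409 = 0.0076818, 1/5 · 0.010974 = 0.0021948; summing to 0.081207.
Normalising, the posterior is P(r = 2 | data) = 0.33108, P(r = 4 | data) = 0.25338, P(r = 5 | data) = 0.2027, P(r = 6 | data) = 0.091216, P(r = 7 | data) = 0.094595, P(r = 8 | data) = 0.027027.
The predictive probability is P(white next | data) = (2/9)(0.33108) + (4/9)(0.25338) + (5/9)(0.2027) + (2/3)(0.091216) + (7/9)(0.094595) + (8/9)(0.027027) = 0.45721.

0.4572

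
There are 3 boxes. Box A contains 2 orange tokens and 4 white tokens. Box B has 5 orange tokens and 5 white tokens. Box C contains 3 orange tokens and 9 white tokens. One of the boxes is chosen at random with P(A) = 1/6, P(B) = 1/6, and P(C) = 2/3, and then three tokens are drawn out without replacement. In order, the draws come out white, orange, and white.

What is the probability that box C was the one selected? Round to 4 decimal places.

0.6589

Under each hypothesis, the probability of the observed sequence is: P(data | box A) = (4/6)(2/5)(3/4) = 0.2; P(data | box B) = (5/10)(5/9)(4/8) = 0.13889; P(data | box C) = (9/12)(3/11)(8/10) = 0.16364.
Multiplying each by its prior: 1/6 · 0.2 = 0.033333, 1/6 · 0.13889 = 0.023148, 2/3 · 0.16364 = 0.10909; summing to 0.16557.
Hence P(box C | data) = (0.10909) / (0.16557) = 0.65887.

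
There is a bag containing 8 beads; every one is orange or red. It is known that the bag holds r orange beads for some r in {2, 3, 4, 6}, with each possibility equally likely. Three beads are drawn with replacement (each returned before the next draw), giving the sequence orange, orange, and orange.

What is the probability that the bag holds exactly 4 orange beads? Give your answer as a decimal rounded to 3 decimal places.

0.203

The likelihood of the observed sequence under each hypothesis: P(data | r = 2) = (2/8)(2/8)(2/8) = 0.015625; P(data | r = 3) = (3/8)(3/8)(3/8) = 0.052734; P(data | r = 4) = (4/8)(4/8)(4/8) = 0.125; P(data | r = 6) = (6/8)(6/8)(6/8) = 0.42188.
The prior-weighted likelihoods are 1/4 · 0.015625 = 0.0039062, 1/4 · 0.052734 = 0.013184, 1/4 · 0.125 = 0.03125, 1/4 · 0.42188 = 0.10547; these sum to 0.15381.
By Bayes' rule, P(r = 4 | data) = (0.03125) / (0.15381) = 0.20317.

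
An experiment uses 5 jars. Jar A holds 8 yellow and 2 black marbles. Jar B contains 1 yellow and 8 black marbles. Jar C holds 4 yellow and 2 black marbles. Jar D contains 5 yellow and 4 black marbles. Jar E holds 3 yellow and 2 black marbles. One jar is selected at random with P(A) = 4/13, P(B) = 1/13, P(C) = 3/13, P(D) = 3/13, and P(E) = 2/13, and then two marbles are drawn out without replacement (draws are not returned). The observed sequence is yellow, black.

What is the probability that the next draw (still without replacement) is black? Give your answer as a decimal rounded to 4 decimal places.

The likelihood of the observed sequence under each hypothesis: P(data | jar A) = (8/10)(2/9) = 8/45; P(data | jar B) = (1/9)(8/8) = 1/9; P(data | jar C) = (4/6)(2/5) = 4/15; P(data | jar D) = (5/9)(4/8) = 5/18; P(data | jar E) = (3/5)(2/4) = 3/10.
The prior-weighted likelihoods are 4/13 · 8/45 = 32/585, 1/13 · 1/9 = 1/117, 3/13 · 4/15 = 4/65, 3/13 · 5/18 = 5/78, 2/13 · 3/10 = 3/65; with total 55/234.
Dividing through by the total gives posterior P(jar A | data) = 0.23273, P(jar B | data) = 0.036364, P(jar C | data) = 0.26182, P(jar D | data) = 0.27273, P(jar E | data) = 0.19636.
The predictive probability is P(black next | data) = (1/8)(0.23273) + (1)(0.036364) + (1/4)(0.26182) + (3/7)(0.27273) + (1/3)(0.19636) = 0.31325.

0.3132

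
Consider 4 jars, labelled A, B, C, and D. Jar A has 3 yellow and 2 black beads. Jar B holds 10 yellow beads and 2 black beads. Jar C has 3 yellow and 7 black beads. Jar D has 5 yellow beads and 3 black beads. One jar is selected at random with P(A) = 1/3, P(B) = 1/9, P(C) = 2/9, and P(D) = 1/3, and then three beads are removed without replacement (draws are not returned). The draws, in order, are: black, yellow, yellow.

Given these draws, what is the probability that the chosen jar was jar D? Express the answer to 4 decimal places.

The likelihood of the observed sequence under each hypothesis: P(data | jar A) = (2/5)(3/4)(2/3) = 0.2; P(data | jar B) = (2/12)(10/11)(9/10) = 0.13636; P(data | jar C) = (7/10)(3/9)(2/8) = 0.058333; P(data | jar D) = (3/8)(5/7)(4/6) = 0.17857.
Multiplying each by its prior: 1/3 · 0.2 = 0.066667, 1/9 · 0.13636 = 0.015152, 2/9 · 0.058333 = 0.012963, 1/3 · 0.17857 = 0.059524; summing to 0.1543.
Hence P(jar D | data) = (0.059524) / (0.1543) = 0.38575.

0.3858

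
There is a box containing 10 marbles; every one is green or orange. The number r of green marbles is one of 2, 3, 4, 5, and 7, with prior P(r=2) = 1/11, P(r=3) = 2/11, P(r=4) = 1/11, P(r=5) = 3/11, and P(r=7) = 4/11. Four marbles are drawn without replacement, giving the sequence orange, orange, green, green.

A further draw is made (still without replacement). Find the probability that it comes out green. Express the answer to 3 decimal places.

0.516

Under each hypothesis, the probability of the observed sequence is: P(data | r = 2) = (8/10)(7/9)(2/8)(1/7) = 0.022222; P(data | r = 3) = (7/10)(6/9)(3/8)(2/7) = 0.05; P(data | r = 4) = (6/10)(5/9)(4/8)(3/7) = 0.071429; P(data | r = 5) = (5/10)(4/9)(5/8)(4/7) = 0.079365; P(data | r = 7) = (3/10)(2/9)(7/8)(6/7) = 0.05.
Multiplying each by its prior: 1/11 · 0.022222 = 0.0020202, 2/11 · 0.05 = 0.0090909, 1/11 · 0.071429 = 0.0064935, 3/11 · 0.079365 = 0.021645, 4/11 · 0.05 = 0.018182; these sum to 0.057431.
Normalising, the posterior is P(r = 2 | data) = 0.035176, P(r = 3 | data) = 0.15829, P(r = 4 | data) = 0.11307, P(r = 5 | data) = 0.37688, P(r = 7 | data) = 0.31658.
Averaging over the posterior, P(green next | data) = (0)(0.035176) + (1/6)(0.15829) + (1/3)(0.11307) + (1/2)(0.37688) + (5/6)(0.31658) = 0.51633.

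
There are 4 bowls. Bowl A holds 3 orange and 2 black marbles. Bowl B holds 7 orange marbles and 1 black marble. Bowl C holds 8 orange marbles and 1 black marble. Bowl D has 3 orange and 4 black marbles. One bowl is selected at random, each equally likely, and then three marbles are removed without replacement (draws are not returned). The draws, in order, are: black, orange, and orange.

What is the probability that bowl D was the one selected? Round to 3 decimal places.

0.208

The likelihood of the observed sequence under each hypothesis: P(data | bowl A) = (2/5)(3/4)(2/3) = 0.2; P(data | bowl B) = (1/8)(7/7)(6/6) = 0.125; P(data | bowl C) = (1/9)(8/8)(7/7) = 0.11111; P(data | bowl D) = (4/7)(3/6)(2/5) = 0.11429.
Weighting by the prior gives 1/4 · 0.2 = 0.05, 1/4 · 0.125 = 0.03125, 1/4 · 0.11111 = 0.027778, 1/4 · 0.11429 = 0.028571; these sum to 0.1376.
So P(bowl D | data) = (0.028571) / (0.1376) = 0.20764.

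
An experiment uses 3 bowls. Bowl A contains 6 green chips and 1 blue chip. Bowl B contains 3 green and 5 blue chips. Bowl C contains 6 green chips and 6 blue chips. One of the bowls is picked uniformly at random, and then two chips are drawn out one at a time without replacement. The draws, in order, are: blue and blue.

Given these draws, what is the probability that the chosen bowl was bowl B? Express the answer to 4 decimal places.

0.6111

Under each hypothesis, the probability of the observed sequence is: P(data | bowl A) = (1/7)(0/6) = 0; P(data | bowl B) = (5/8)(4/7) = 5/14; P(data | bowl C) = (6/12)(5/11) = 5/22.
The prior-weighted likelihoods are 1/3 · 0 = 0, 1/3 · 5/14 = 5/42, 1/3 · 5/22 = 5/66; summing to 15/77.
Therefore the posterior P(bowl B | data) = (5/42) / (15/77) = 11/18.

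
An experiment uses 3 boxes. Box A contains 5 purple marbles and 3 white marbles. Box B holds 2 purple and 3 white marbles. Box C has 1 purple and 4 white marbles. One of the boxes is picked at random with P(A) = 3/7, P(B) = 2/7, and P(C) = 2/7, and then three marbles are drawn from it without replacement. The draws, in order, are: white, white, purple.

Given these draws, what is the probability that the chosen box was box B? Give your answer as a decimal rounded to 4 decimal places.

0.3746

For each hypothesis, P(data | H) works out to: P(data | box A) = (3/8)(2/7)(5/6) = 0.089286; P(data | box B) = (3/5)(2/4)(2/3) = 0.2; P(data | box C) = (4/5)(3/4)(1/3) = 0.2.
The prior-weighted likelihoods are 3/7 · 0.089286 = 0.038265, 2/7 · 0.2 = 0.057143, 2/7 · 0.2 = 0.057143; these sum to 0.15255.
By Bayes' rule, P(box B | data) = (0.057143) / (0.15255) = 0.37458.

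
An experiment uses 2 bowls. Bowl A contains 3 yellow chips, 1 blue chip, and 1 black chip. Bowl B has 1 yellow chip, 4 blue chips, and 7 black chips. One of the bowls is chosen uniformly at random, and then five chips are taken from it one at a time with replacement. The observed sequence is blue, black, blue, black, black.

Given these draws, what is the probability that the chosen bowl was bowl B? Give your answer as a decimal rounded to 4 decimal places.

0.9857

The likelihood of the observed sequence under each hypothesis: P(data | bowl A) = (1/5)(1/5)(1/5)(1/5)(1/5) = 0.00032; P(data | bowl B) = (4/12)(7/12)(4/12)(7/12)(7/12) = 0.022055.
The prior-weighted likelihoods are 1/2 · 0.00032 = 0.00016, 1/2 · 0.022055 = 0.011028; summing to 0.011188.
So P(bowl B | data) = (0.011028) / (0.011188) = 0.9857.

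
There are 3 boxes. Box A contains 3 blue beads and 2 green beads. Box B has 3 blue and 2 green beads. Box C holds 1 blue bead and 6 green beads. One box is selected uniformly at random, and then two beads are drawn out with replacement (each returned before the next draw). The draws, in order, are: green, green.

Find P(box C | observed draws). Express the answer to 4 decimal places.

For each hypothesis, P(data | H) works out to: P(data | box A) = (2/5)(2/5) = 0.16; P(data | box B) = (2/5)(2/5) = 0.16; P(data | box C) = (6/7)(6/7) = 0.73469.
Weighting by the prior gives 1/3 · 0.16 = 0.053333, 1/3 · 0.16 = 0.053333, 1/3 · 0.73469 = 0.2449; these sum to 0.35156.
By Bayes' rule, P(box C | data) = (0.2449) / (0.35156) = 0.69659.

0.6966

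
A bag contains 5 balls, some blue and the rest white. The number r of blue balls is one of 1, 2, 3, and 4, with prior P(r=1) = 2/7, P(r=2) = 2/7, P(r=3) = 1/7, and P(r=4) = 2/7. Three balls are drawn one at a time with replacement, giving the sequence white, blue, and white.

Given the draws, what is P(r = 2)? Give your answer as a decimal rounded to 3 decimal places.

0.409

Compute the likelihood of the observed sequence for each case: P(data | r = 1) = (4/5)(1/5)(4/5) = 16/125; P(data | r = 2) = (3/5)(2/5)(3/5) = 18/125; P(data | r = 3) = (2/5)(3/5)(2/5) = 12/125; P(data | r = 4) = (1/5)(4/5)(1/5) = 4/125.
The prior-weighted likelihoods are 2/7 · 16/125 = 32/875, 2/7 · 18/125 = 36/875, 1/7 · 12/125 = 12/875, 2/7 · 4/125 = 8/875; these sum to 88/875.
By Bayes' rule, P(r = 2 | data) = (36/875) / (88/875) = 9/22.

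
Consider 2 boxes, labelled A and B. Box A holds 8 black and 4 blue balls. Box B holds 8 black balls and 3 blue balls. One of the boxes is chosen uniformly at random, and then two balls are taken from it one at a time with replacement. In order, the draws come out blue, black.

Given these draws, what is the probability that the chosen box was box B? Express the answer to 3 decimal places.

0.472

Under each hypothesis, the probability of the observed sequence is: P(data | box A) = (4/12)(8/12) = 0.22222; P(data | box B) = (3/11)(8/11) = 0.19835.
Multiplying each by its prior: 1/2 · 0.22222 = 0.11111, 1/2 · 0.19835 = 0.099174; with total 0.21028.
Hence P(box B | data) = (0.099174) / (0.21028) = 0.47162.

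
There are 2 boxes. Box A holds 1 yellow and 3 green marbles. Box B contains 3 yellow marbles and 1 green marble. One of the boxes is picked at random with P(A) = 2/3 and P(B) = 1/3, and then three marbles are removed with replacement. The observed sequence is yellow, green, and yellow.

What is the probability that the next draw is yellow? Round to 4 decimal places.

0.5500

Compute the likelihood of the observed sequence for each case: P(data | box A) = (1/4)(3/4)(1/4) = 3/64; P(data | box B) = (3/4)(1/4)(3/4) = 9/64.
Multiplying each by its prior: 2/3 · 3/64 = 1/32, 1/3 · 9/64 = 3/64; summing to 5/64.
Dividing through by the total gives posterior P(box A | data) = 2/5, P(box B | data) = 3/5.
Averaging over the posterior, P(yellow next | data) = (1/4)(2/5) + (3/4)(3/5) = 11/20.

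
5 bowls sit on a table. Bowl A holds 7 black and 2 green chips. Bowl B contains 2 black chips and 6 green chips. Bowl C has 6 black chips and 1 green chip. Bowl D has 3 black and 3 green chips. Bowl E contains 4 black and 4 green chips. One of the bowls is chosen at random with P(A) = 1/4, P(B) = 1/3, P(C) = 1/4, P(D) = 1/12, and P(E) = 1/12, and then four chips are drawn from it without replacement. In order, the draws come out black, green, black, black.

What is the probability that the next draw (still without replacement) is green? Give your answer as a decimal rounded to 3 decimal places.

For each hypothesis, P(data | H) works out to: P(data | bowl A) = (7/9)(2/8)(6/7)(5/6) = 5/36; P(data | bowl B) = (2/8)(6/7)(1/6)(0/5) = 0; P(data | bowl C) = (6/7)(1/6)(5/5)(4/4) = 1/7; P(data | bowl D) = (3/6)(3/5)(2/4)(1/3) = 1/20; P(data | bowl E) = (4/8)(4/7)(3/6)(2/5) = 2/35.
Weighting by the prior gives 1/4 · 5/36 = 5/144, 1/3 · 0 = 0, 1/4 · 1/7 = 1/28, 1/12 · 1/20 = 1/240, 1/12 · 2/35 = 1/210; these sum to 5/63.
Normalising, the posterior is P(bowl A | data) = 7/16, P(bowl B | data) = 0, P(bowl C | data) = 9/20, P(bowl D | data) = 21/400, P(bowl E | data) = 3/50.
The predictive probability is P(green next | data) = (1/5)(7/16) + (0)(9/20) + (1)(21/400) + (3/4)(3/50) = 37/200.

0.185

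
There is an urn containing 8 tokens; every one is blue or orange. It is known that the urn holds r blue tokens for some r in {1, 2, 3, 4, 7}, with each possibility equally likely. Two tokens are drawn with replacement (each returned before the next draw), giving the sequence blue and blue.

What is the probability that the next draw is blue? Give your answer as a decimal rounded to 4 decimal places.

Compute the likelihood of the observed sequence for each case: P(data | r = 1) = (1/8)(1/8) = 1/64; P(data | r = 2) = (2/8)(2/8) = 1/16; P(data | r = 3) = (3/8)(3/8) = 9/64; P(data | r = 4) = (4/8)(4/8) = 1/4; P(data | r = 7) = (7/8)(7/8) = 49/64.
Weighting by the prior gives 1/5 · 1/64 = 1/320, 1/5 · 1/16 = 1/80, 1/5 · 9/64 = 9/320, 1/5 · 1/4 = 1/20, 1/5 · 49/64 = 49/320; summing to 79/320.
The posterior is then P(r = 1 | data) = 1/79, P(r = 2 | data) = 4/79, P(r = 3 | data) = 9/79, P(r = 4 | data) = 16/79, P(r = 7 | data) = 49/79.
The predictive probability is P(blue next | data) = (1/8)(1/79) + (1/4)(4/79) + (3/8)(9/79) + (1/2)(16/79) + (7/8)(49/79) = 443/632.

0.7009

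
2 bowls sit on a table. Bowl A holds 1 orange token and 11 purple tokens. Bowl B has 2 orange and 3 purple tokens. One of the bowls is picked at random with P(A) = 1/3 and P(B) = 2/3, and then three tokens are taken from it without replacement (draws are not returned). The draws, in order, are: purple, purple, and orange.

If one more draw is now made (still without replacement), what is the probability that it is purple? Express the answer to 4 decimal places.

The likelihood of the observed sequence under each hypothesis: P(data | bowl A) = (11/12)(10/11)(1/10) = 1/12; P(data | bowl B) = (3/5)(2/4)(2/3) = 1/5.
The prior-weighted likelihoods are 1/3 · 1/12 = 1/36, 2/3 · 1/5 = 2/15; summing to 29/180.
Normalising, the posterior is P(bowl A | data) = 5/29, P(bowl B | data) = 24/29.
The predictive probability is P(purple next | data) = (1)(5/29) + (1/2)(24/29) = 17/29.

0.5862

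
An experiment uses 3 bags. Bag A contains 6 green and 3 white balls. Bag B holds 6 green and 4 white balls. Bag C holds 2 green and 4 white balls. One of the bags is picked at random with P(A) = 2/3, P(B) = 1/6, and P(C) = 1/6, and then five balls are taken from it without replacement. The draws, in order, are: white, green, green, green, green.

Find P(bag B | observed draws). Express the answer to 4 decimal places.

Compute the likelihood of the observed sequence for each case: P(data | bag A) = (3/9)(6/8)(5/7)(4/6)(3/5) = 1/14; P(data | bag B) = (4/10)(6/9)(5/8)(4/7)(3/6) = 1/21; P(data | bag C) = (4/6)(2/5)(1/4)(0/3) = 0.
Weighting by the prior gives 2/3 · 1/14 = 1/21, 1/6 · 1/21 = 1/126, 1/6 · 0 = 0; these sum to 1/18.
Hence P(bag B | data) = (1/126) / (1/18) = 1/7.

0.1429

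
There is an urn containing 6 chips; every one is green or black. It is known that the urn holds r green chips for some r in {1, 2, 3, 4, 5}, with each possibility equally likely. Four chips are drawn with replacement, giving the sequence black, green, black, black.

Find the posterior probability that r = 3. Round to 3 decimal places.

The likelihood of the observed sequence under each hypothesis: P(data | r = 1) = (5/6)(1/6)(5/6)(5/6) = 0.096451; P(data | r = 2) = (4/6)(2/6)(4/6)(4/6) = 0.098765; P(data | r = 3) = (3/6)(3/6)(3/6)(3/6) = 0.0625; P(data | r = 4) = (2/6)(4/6)(2/6)(2/6) = 0.024691; P(data | r = 5) = (1/6)(5/6)(1/6)(1/6) = 0.003858.
Multiplying each by its prior: 1/5 · 0.096451 = 0.01929, 1/5 · 0.098765 = 0.019753, 1/5 · 0.0625 = 0.0125, 1/5 · 0.024691 = 0.0049383, 1/5 · 0.003858 = 0.0007716; summing to 0.057253.
So P(r = 3 | data) = (0.0125) / (0.057253) = 0.21833.

0.218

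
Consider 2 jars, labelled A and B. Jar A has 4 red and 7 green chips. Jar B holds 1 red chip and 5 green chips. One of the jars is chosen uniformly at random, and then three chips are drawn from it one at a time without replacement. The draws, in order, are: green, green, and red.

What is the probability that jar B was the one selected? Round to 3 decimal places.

The likelihood of the observed sequence under each hypothesis: P(data | jar A) = (7/11)(6/10)(4/9) = 28/165; P(data | jar B) = (5/6)(4/5)(1/4) = 1/6.
Multiplying each by its prior: 1/2 · 28/165 = 14/165, 1/2 · 1/6 = 1/12; these sum to 37/220.
Therefore the posterior P(jar B | data) = (1/12) / (37/220) = 55/111.

0.495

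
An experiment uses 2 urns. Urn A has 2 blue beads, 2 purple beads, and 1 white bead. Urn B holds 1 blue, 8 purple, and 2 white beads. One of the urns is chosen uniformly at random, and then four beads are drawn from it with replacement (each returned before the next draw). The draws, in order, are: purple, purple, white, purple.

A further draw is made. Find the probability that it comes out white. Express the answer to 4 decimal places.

For each hypothesis, P(data | H) works out to: P(data | urn A) = (2/5)(2/5)(1/5)(2/5) = 0.0128; P(data | urn B) = (8/11)(8/11)(2/11)(8/11) = 0.069941.
Weighting by the prior gives 1/2 · 0.0128 = 0.0064, 1/2 · 0.069941 = 0.03497; summing to 0.04137.
Normalising, the posterior is P(urn A | data) = 0.1547, P(urn B | data) = 0.8453.
Averaging over the posterior, P(white next | data) = (1/5)(0.1547) + (2/11)(0.8453) = 0.18463.

0.1846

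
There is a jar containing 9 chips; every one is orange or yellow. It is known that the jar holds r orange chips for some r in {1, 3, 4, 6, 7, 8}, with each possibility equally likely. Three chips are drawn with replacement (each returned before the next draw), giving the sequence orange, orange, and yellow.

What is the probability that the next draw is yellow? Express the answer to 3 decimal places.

The likelihood of the observed sequence under each hypothesis: P(data | r = 1) = (1/9)(1/9)(8/9) = 0.010974; P(data | r = 3) = (3/9)(3/9)(6/9) = 0.074074; P(data | r = 4) = (4/9)(4/9)(5/9) = 0.10974; P(data | r = 6) = (6/9)(6/9)(3/9) = 0.14815; P(data | r = 7) = (7/9)(7/9)(2/9) = 0.13443; P(data | r = 8) = (8/9)(8/9)(1/9) = 0.087791.
Weighting by the prior gives 1/6 · 0.010974 = 0.001829, 1/6 · 0.074074 = 0.012346, 1/6 · 0.10974 = 0.01829, 1/6 · 0.14815 = 0.024691, 1/6 · 0.13443 = 0.022405, 1/6 · 0.087791 = 0.014632; summing to 0.094193.
Dividing through by the total gives posterior P(r = 1 | data) = 0.019417, P(r = 3 | data) = 0.13107, P(r = 4 | data) = 0.19417, P(r = 6 | data) = 0.26214, P(r = 7 | data) = 0.23786, P(r = 8 | data) = 0.15534.
So P(yellow next | data) = Σ P(yellow next | H) P(H | data) = (8/9)(0.019417) + (2/3)(0.13107) + (5/9)(0.19417) + (1/3)(0.26214) + (2/9)(0.23786) + (1/9)(0.15534) = 0.37001.

0.370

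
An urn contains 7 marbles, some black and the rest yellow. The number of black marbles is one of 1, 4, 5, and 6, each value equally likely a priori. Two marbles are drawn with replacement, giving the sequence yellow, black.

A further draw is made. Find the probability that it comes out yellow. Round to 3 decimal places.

0.412

Compute the likelihood of the observed sequence for each case: P(data | r = 1) = (6/7)(1/7) = 6/49; P(data | r = 4) = (3/7)(4/7) = 12/49; P(data | r = 5) = (2/7)(5/7) = 10/49; P(data | r = 6) = (1/7)(6/7) = 6/49.
Weighting by the prior gives 1/4 · 6/49 = 3/98, 1/4 · 12/49 = 3/49, 1/4 · 10/49 = 5/98, 1/4 · 6/49 = 3/98; summing to 17/98.
Normalising, the posterior is P(r = 1 | data) = 3/17, P(r = 4 | data) = 6/17, P(r = 5 | data) = 5/17, P(r = 6 | data) = 3/17.
The predictive probability is P(yellow next | data) = (6/7)(3/17) + (3/7)(6/17) + (2/7)(5/17) + (1/7)(3/17) = 7/17.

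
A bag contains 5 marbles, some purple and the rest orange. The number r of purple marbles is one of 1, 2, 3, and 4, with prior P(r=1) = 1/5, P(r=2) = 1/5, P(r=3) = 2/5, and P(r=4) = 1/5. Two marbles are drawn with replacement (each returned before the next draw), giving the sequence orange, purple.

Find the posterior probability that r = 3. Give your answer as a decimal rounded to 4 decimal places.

0.4615

The likelihood of the observed sequence under each hypothesis: P(data | r = 1) = (4/5)(1/5) = 4/25; P(data | r = 2) = (3/5)(2/5) = 6/25; P(data | r = 3) = (2/5)(3/5) = 6/25; P(data | r = 4) = (1/5)(4/5) = 4/25.
Weighting by the prior gives 1/5 · 4/25 = 4/125, 1/5 · 6/25 = 6/125, 2/5 · 6/25 = 12/125, 1/5 · 4/25 = 4/125; with total 26/125.
Hence P(r = 3 | data) = (12/125) / (26/125) = 6/13.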